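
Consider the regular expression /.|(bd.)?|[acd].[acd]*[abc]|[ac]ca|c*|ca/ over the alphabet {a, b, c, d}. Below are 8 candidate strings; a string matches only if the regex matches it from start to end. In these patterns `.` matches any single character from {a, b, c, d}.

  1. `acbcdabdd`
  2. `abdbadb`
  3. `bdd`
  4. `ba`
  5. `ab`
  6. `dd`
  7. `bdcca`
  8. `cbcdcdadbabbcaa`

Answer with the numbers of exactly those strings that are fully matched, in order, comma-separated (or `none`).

3

1 → no match
2 → no match
3 → match
4 → no match
5 → no match
6 → no match
7 → no match
8 → no match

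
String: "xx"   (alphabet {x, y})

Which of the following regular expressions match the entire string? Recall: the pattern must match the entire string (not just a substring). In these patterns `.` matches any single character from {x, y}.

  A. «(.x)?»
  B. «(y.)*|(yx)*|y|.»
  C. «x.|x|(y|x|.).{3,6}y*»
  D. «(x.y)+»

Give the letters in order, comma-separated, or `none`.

A, C

A → match
B → no match
C → match
D → no match — must end with "y"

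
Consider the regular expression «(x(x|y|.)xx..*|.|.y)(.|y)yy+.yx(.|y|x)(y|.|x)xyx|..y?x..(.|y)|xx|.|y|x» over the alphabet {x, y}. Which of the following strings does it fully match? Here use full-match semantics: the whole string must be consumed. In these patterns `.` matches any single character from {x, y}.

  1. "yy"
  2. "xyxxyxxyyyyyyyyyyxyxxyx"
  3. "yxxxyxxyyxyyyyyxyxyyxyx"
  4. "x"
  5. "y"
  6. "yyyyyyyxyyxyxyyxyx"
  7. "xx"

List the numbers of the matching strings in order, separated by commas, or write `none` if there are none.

2, 4, 5, 7

1 → no match
2 → match
3 → no match
4 → match
5 → match
6 → no match
7 → match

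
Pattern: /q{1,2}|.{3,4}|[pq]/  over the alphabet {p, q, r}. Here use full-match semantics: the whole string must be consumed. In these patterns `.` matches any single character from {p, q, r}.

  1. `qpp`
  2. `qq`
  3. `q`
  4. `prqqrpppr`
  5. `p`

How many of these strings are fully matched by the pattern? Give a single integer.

4

1 → match
2 → match
3 → match
4 → no match
5 → match
Total matched: 4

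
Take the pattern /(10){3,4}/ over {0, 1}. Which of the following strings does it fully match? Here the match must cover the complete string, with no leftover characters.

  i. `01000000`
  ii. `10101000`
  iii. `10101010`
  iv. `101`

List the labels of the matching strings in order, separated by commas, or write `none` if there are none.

iii

i → no match — must start with `10`
ii → no match — must end with `10`
iii → match
iv → no match — must end with `10`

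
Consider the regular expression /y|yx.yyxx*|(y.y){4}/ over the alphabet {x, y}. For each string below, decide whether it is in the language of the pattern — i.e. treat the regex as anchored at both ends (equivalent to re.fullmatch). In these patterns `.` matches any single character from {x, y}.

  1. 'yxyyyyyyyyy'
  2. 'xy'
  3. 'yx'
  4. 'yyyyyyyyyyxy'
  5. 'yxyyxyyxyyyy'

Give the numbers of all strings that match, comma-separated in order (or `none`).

1 → no match
2 → no match
3 → no match
4 → match
5 → match

4, 5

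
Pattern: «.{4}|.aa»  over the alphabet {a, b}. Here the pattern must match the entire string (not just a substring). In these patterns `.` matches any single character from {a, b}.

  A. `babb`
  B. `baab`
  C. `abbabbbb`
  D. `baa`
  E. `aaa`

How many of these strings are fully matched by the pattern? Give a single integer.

4

A → match
B → match
C → no match
D → match
E → match
Total matched: 4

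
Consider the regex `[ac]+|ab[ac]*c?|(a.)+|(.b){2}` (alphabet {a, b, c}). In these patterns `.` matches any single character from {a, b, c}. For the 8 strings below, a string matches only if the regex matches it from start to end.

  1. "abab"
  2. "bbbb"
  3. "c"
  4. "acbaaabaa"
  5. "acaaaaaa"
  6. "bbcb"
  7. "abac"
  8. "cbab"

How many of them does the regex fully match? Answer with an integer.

1 → match
2 → match
3 → match
4 → no match
5 → match
6 → match
7 → match
8 → match
Total matched: 7

7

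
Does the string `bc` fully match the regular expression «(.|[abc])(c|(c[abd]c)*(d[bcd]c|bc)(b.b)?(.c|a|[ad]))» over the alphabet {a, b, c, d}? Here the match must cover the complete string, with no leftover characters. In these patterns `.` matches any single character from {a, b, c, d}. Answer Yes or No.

Yes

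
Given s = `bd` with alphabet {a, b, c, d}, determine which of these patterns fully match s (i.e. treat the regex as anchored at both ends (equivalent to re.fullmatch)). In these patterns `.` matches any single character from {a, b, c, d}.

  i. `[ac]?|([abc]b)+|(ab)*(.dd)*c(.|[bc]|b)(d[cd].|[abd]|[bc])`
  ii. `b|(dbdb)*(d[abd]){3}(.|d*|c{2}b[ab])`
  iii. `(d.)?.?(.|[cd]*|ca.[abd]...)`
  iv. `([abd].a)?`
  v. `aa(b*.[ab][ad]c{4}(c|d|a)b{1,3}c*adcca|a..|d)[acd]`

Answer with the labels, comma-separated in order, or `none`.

iii

i → no match
ii → no match
iii → match
iv → no match
v → no match — must start with `aa`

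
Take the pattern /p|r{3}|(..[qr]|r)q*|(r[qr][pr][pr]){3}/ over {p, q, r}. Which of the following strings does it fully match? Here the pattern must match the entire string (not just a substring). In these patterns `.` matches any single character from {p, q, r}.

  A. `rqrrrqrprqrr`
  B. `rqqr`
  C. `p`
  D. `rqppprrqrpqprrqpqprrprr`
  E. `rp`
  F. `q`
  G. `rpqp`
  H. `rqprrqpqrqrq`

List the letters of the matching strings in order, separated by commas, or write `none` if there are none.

A. `rqrrrqrprqrr` → match
B. `rqqr` → no match
C. `p` → match
D → no match
E. `rp` → no match
F. `q` → no match
G. `rpqp` → no match
H. `rqprrqpqrqrq` → no match

A, C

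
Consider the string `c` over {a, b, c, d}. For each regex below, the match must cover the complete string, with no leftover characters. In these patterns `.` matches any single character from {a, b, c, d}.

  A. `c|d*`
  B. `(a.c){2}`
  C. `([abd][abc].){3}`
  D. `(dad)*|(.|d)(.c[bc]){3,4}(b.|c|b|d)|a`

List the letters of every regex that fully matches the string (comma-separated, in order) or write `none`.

A → match
B → no match — must start with `a`
C → no match
D → no match

A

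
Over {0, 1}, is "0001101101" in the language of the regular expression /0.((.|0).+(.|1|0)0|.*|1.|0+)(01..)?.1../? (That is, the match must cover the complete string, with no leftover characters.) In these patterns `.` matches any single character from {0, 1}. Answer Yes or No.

Yes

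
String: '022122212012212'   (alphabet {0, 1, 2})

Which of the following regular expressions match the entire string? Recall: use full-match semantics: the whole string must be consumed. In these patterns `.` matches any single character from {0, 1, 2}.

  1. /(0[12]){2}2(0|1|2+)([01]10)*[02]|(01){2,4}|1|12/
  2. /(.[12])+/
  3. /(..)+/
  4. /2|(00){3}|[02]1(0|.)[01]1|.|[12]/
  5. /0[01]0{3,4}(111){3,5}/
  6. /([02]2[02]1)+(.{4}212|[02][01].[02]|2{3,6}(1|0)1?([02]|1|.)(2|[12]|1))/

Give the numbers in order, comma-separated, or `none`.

6

1 → no match
2 → no match
3 → no match
4 → no match
5 → no match — must end with '111'
6 → match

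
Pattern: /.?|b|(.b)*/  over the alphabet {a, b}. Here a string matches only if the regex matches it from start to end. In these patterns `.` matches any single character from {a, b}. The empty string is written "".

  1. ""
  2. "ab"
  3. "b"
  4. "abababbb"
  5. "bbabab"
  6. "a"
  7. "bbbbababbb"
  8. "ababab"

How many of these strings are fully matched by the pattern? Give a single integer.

1 → match
2 → match
3 → match
4 → match
5 → match
6 → match
7 → match
8 → match
Total matched: 8

8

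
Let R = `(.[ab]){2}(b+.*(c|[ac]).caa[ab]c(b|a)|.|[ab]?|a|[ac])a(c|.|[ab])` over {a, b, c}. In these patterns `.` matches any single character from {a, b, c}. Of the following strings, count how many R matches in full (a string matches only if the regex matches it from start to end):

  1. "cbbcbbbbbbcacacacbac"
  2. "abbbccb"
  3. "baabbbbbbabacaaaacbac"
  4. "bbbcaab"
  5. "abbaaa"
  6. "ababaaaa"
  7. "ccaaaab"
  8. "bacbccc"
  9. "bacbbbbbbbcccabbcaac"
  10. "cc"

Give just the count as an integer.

1

1 → no match
2 → no match
3 → no match
4 → no match
5 → match
6 → no match
7 → no match
8 → no match
9 → no match
10 → no match
Total matched: 1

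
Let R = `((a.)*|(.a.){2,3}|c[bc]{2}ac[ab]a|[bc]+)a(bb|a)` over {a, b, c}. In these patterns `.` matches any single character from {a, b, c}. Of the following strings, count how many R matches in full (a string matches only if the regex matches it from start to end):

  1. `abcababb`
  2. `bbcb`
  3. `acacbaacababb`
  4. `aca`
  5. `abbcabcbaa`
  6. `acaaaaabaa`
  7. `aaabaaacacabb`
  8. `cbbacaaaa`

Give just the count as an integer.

3

1 → no match
2 → no match
3 → no match
4 → no match
5 → no match
6 → match
7 → match
8 → match
Total matched: 3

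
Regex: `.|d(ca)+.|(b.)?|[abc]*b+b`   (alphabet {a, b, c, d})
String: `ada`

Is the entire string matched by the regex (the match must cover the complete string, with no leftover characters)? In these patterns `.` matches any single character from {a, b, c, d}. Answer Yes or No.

No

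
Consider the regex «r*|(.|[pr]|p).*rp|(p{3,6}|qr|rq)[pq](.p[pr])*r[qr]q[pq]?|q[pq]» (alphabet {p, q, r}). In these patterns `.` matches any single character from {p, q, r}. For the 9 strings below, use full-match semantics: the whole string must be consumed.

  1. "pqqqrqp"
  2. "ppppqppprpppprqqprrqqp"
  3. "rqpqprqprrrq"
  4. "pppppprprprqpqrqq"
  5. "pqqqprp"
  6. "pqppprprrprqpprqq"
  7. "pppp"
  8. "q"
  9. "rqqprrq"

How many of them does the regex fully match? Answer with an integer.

2

1 → no match
2 → no match
3 → match
4 → no match
5 → match
6 → no match
7 → no match
8 → no match
9 → no match
Total matched: 2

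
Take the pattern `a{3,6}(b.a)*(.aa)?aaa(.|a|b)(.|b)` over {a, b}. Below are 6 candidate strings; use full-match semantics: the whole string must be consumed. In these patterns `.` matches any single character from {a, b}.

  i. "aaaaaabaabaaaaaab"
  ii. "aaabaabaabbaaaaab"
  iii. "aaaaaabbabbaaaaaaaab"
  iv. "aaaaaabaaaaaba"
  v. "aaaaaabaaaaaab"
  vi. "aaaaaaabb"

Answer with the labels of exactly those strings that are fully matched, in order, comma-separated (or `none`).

i → match
ii → match
iii → match
iv → match
v → match
vi. "aaaaaaabb" → match

i, ii, iii, iv, v, vi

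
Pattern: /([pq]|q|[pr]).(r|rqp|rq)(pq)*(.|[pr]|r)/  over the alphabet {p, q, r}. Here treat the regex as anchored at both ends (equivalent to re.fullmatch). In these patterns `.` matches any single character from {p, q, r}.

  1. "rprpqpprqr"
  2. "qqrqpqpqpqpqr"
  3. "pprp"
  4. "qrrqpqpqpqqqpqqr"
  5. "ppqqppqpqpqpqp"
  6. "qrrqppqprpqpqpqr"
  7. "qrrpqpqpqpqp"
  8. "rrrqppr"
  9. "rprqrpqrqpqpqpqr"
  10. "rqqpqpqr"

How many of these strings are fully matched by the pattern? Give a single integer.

3

1. "rprpqpprqr" → no match
2 → match
3. "pprp" → match
4 → no match
5 → no match
6 → no match
7. "qrrpqpqpqpqp" → match
8. "rrrqppr" → no match
9 → no match
10. "rqqpqpqr" → no match
Total matched: 3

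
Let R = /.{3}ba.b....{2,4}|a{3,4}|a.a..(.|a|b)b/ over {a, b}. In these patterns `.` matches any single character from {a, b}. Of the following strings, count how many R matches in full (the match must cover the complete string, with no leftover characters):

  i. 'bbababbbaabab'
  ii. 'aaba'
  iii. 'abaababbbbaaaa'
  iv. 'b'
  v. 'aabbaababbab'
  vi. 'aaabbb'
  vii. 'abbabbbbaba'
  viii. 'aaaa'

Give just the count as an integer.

3

i → match
ii. 'aaba' → no match
iii → no match
iv. 'b' → no match
v. 'aabbaababbab' → match
vi. 'aaabbb' → no match
vii. 'abbabbbbaba' → no match
viii. 'aaaa' → match
Total matched: 3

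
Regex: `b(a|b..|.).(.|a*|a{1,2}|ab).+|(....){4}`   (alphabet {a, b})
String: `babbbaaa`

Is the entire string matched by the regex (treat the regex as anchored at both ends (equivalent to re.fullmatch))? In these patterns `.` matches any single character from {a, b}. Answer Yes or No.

Yes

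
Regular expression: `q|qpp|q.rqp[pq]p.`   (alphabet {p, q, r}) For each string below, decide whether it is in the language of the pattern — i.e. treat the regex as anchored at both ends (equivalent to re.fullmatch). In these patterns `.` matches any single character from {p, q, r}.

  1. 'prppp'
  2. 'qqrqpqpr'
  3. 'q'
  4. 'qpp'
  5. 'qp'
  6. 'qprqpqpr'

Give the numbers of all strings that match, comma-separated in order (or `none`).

1 → no match
2 → match
3 → match
4 → match
5 → no match
6 → match

2, 3, 4, 6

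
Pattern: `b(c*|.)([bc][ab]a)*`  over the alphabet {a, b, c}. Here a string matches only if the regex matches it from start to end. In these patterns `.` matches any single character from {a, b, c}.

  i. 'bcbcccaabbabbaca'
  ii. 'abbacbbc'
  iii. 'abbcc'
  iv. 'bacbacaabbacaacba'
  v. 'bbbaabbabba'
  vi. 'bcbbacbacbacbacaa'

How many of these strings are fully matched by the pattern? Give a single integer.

i → no match
ii → no match — must start with 'b'
iii → no match — must start with 'b'
iv → match
v → match
vi → match
Total matched: 3

3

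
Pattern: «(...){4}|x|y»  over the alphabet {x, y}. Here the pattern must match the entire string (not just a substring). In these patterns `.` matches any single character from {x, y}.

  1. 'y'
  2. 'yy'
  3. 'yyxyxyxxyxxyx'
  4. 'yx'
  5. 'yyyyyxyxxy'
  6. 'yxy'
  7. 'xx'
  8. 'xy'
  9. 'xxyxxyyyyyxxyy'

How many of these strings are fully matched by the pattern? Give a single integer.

1

1 → match
2 → no match
3 → no match
4 → no match
5 → no match
6 → no match
7 → no match
8 → no match
9 → no match
Total matched: 1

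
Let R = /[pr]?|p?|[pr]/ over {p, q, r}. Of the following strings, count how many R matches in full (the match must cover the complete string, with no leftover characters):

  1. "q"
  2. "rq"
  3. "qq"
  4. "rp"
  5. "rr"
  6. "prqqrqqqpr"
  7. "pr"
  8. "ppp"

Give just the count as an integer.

0

1 → no match
2 → no match
3 → no match
4 → no match
5 → no match
6 → no match
7 → no match
8 → no match
Total matched: 0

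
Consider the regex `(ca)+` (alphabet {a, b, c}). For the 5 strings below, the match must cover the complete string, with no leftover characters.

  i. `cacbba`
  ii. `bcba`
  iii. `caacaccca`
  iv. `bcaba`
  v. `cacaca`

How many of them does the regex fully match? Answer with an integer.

i. `cacbba` → no match — must end with `ca`
ii. `bcba` → no match — must start with `ca`
iii. `caacaccca` → no match
iv. `bcaba` → no match — must start with `ca`
v. `cacaca` → match
Total matched: 1

1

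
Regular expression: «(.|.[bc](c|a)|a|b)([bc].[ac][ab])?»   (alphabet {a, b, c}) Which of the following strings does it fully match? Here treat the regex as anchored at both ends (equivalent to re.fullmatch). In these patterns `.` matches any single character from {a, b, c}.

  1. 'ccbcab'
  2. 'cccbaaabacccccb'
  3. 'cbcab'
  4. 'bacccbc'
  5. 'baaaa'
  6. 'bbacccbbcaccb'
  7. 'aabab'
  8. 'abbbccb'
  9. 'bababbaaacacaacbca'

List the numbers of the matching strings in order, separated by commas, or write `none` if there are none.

3

1 → no match
2 → no match
3 → match
4 → no match
5 → no match
6 → no match
7 → no match
8 → no match
9 → no match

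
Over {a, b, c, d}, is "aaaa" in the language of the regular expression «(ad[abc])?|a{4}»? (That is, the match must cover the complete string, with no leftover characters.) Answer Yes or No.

Yes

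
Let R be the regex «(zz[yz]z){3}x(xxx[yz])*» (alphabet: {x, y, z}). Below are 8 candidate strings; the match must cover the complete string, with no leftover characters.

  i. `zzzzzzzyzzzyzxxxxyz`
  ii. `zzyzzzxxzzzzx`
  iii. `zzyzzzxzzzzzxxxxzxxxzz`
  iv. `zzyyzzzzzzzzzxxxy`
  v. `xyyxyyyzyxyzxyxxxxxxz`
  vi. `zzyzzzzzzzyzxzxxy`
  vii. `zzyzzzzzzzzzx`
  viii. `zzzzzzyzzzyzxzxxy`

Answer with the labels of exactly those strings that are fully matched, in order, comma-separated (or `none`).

i → no match
ii → no match
iii → no match
iv → no match
v → no match — must start with `zz`
vi → no match
vii → match
viii → no match

vii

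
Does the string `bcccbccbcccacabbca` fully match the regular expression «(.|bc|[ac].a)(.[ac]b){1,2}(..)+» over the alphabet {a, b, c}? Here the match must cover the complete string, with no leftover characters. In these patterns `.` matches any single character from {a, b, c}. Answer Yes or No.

Yes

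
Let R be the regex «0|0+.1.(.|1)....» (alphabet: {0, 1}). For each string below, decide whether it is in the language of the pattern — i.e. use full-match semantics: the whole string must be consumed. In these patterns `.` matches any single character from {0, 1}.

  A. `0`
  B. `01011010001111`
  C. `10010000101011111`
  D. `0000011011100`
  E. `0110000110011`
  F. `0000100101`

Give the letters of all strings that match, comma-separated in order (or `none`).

A → match
B → no match
C → no match — must start with `0`
D → match
E → no match
F → no match

A, D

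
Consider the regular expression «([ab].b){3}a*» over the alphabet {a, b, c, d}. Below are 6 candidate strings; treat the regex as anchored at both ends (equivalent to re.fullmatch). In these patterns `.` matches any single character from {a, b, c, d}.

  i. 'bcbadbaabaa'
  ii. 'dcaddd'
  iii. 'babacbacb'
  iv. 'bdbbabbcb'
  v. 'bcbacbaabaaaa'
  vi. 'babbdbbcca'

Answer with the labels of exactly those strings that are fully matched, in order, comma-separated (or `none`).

i, iii, iv, v

i → match
ii → no match
iii → match
iv → match
v → match
vi → no match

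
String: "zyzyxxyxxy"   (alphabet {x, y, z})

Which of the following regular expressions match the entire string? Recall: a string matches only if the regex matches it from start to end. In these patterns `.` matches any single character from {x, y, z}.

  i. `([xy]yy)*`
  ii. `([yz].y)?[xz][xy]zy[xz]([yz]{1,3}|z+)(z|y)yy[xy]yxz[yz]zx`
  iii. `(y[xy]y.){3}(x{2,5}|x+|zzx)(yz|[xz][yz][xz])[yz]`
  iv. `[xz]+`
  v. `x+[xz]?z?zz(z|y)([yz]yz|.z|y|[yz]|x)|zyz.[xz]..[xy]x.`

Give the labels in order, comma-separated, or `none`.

v

i → no match
ii → no match — must end with "zx"
iii → no match — must start with "y"
iv → no match
v → match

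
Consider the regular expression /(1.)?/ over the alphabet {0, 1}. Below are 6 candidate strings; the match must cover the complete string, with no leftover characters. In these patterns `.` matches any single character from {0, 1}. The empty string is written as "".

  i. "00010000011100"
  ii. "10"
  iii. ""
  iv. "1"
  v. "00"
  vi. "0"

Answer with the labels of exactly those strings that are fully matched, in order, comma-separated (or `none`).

ii, iii

i → no match
ii → match
iii → match
iv → no match
v → no match
vi → no match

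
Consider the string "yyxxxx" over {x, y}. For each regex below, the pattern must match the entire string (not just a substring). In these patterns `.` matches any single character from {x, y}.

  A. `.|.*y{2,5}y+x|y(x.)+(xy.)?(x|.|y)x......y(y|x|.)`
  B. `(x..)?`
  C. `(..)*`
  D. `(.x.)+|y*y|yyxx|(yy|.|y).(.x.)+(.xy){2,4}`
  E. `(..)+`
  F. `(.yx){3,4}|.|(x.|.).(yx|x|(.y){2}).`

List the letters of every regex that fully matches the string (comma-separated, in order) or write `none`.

A → no match
B → no match
C → match
D → no match
E → match
F → no match

C, E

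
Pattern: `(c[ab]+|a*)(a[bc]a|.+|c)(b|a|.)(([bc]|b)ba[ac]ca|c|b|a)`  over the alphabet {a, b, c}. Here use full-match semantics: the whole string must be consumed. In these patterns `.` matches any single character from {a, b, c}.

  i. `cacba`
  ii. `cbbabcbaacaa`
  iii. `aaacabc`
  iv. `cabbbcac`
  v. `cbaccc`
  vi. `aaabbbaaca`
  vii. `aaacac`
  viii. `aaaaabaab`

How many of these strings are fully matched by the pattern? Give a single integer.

8

i → match
ii → match
iii → match
iv → match
v → match
vi → match
vii → match
viii → match
Total matched: 8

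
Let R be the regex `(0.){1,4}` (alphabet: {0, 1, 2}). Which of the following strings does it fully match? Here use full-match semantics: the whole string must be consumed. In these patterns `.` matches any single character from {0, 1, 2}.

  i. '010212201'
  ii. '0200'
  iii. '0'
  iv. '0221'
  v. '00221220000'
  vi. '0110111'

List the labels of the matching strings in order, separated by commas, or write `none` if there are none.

i. '010212201' → no match
ii. '0200' → match
iii. '0' → no match
iv. '0221' → no match
v. '00221220000' → no match
vi. '0110111' → no match

ii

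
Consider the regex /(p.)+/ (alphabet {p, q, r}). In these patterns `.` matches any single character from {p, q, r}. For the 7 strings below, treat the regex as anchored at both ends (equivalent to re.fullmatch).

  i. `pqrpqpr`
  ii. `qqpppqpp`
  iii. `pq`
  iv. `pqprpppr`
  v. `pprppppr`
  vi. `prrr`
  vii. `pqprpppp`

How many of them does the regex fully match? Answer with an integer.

i → no match
ii → no match — must start with `p`
iii → match
iv → match
v → no match
vi → no match
vii → match
Total matched: 3

3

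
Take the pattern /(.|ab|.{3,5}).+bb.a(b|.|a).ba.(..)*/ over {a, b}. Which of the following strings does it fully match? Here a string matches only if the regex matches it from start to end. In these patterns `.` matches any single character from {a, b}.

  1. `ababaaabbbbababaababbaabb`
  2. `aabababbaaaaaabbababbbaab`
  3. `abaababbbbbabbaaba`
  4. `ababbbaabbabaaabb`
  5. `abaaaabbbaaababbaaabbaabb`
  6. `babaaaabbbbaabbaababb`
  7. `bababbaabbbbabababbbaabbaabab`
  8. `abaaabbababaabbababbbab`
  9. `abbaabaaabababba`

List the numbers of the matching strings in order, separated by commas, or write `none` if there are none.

1 → match
2 → no match
3 → no match
4 → no match
5 → match
6 → match
7 → no match
8 → no match
9 → no match

1, 5, 6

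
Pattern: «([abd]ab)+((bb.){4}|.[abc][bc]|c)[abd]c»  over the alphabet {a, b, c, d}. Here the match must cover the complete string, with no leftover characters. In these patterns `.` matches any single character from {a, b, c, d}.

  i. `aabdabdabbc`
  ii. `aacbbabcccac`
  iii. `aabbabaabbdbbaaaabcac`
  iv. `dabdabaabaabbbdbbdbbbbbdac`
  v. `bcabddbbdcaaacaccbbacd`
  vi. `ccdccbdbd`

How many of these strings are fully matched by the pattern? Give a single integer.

i → match
ii → no match
iii → no match
iv → match
v → no match — must end with `c`
vi → no match — must end with `c`
Total matched: 2

2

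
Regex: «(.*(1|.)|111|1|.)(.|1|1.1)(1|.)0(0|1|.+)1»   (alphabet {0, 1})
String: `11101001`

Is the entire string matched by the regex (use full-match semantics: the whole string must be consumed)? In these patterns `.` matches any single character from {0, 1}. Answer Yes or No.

Yes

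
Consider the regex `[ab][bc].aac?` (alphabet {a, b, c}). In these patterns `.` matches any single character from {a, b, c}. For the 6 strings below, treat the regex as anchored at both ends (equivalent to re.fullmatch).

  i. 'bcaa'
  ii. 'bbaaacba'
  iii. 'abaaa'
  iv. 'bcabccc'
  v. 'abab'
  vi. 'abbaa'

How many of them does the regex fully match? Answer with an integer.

2

i → no match
ii → no match
iii → match
iv → no match
v → no match
vi → match
Total matched: 2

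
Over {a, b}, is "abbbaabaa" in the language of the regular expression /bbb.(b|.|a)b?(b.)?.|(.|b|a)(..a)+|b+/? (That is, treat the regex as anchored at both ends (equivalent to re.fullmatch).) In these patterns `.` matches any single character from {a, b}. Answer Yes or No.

No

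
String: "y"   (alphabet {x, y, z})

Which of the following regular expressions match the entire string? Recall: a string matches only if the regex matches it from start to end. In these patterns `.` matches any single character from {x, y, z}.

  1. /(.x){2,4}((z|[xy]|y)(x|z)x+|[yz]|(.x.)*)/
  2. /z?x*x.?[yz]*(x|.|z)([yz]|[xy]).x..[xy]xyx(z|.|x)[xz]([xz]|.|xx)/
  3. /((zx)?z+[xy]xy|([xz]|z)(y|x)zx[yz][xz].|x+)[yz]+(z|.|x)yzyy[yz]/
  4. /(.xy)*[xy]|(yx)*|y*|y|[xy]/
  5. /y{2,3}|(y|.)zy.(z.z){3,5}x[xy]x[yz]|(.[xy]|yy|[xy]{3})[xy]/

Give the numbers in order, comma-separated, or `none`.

1 → no match
2 → no match
3 → no match
4 → match
5 → no match

4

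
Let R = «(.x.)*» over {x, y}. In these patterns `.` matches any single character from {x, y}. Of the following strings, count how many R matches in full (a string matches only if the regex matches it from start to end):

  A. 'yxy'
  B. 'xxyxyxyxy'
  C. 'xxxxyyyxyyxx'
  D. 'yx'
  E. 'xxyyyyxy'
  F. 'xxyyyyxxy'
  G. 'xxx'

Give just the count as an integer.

A → match
B → no match
C → no match
D → no match
E → no match
F → no match
G → match
Total matched: 2

2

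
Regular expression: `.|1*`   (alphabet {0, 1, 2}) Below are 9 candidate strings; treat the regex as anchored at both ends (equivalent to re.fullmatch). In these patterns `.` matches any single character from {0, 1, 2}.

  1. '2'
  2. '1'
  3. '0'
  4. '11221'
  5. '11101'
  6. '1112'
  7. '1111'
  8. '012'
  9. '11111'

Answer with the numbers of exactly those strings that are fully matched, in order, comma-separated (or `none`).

1, 2, 3, 7, 9

1 → match
2 → match
3 → match
4 → no match
5 → no match
6 → no match
7 → match
8 → no match
9 → match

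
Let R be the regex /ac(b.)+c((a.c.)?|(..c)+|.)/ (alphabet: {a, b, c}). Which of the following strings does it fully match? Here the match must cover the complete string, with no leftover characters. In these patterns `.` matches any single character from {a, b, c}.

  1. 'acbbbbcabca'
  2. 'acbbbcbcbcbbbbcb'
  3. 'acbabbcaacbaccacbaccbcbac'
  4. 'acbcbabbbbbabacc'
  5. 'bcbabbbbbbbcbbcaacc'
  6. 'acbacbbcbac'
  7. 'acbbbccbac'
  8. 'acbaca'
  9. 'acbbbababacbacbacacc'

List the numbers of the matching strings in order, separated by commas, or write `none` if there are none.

1, 2, 3, 4, 6, 7, 8, 9

1. 'acbbbbcabca' → match
2 → match
3 → match
4 → match
5 → no match — must start with 'acb'
6. 'acbacbbcbac' → match
7. 'acbbbccbac' → match
8. 'acbaca' → match
9 → match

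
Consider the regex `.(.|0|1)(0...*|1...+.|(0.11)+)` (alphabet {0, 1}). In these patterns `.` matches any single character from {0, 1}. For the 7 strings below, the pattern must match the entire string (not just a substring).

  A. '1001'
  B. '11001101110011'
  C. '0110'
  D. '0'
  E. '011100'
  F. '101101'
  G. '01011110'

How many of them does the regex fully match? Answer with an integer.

A → no match
B → match
C → no match
D → no match
E → no match
F → no match
G → match
Total matched: 2

2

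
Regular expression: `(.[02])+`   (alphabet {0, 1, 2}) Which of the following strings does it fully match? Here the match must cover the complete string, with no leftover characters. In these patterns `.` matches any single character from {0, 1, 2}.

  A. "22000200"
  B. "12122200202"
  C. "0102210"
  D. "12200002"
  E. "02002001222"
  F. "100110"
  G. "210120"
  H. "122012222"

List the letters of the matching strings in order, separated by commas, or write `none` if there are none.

A → match
B → no match
C → no match
D → match
E → no match
F → no match
G → no match
H → no match

A, D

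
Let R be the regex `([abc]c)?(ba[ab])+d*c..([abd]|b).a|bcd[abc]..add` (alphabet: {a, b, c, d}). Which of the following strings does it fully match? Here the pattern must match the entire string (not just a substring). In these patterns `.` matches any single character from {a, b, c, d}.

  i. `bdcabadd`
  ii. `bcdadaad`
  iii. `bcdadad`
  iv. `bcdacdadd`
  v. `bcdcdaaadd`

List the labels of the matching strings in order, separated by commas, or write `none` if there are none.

iv

i. `bdcabadd` → no match
ii. `bcdadaad` → no match
iii. `bcdadad` → no match
iv. `bcdacdadd` → match
v. `bcdcdaaadd` → no match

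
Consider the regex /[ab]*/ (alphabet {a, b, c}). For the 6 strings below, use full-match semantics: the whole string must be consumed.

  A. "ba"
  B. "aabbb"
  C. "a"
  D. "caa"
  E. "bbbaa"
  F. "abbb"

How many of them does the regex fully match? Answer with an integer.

5

A → match
B → match
C → match
D → no match
E → match
F → match
Total matched: 5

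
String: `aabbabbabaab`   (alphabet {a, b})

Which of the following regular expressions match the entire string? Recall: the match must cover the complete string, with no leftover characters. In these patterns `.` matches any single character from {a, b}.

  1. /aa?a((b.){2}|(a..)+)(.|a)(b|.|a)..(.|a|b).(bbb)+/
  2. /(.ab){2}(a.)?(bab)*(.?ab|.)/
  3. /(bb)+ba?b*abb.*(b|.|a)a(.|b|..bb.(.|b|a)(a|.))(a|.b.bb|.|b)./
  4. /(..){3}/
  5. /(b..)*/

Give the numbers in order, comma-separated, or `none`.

1 → no match — must end with `bbb`
2 → match
3 → no match — must start with `bb`
4 → no match
5 → no match

2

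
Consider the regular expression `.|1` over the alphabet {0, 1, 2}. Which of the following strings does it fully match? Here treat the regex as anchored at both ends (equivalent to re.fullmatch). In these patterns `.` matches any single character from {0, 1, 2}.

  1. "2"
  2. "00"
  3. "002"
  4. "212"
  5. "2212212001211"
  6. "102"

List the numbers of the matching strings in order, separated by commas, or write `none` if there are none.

1

1 → match
2 → no match
3 → no match
4 → no match
5 → no match
6 → no match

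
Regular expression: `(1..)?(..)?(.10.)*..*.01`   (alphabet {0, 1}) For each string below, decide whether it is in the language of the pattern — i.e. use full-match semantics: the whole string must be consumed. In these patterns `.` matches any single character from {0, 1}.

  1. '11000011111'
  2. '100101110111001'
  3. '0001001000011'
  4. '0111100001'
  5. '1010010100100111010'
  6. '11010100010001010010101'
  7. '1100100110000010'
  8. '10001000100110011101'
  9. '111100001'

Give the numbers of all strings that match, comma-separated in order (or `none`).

2, 4, 6, 8, 9

1 → no match — must end with '01'
2 → match
3 → no match — must end with '01'
4 → match
5 → no match — must end with '01'
6 → match
7 → no match — must end with '01'
8 → match
9 → match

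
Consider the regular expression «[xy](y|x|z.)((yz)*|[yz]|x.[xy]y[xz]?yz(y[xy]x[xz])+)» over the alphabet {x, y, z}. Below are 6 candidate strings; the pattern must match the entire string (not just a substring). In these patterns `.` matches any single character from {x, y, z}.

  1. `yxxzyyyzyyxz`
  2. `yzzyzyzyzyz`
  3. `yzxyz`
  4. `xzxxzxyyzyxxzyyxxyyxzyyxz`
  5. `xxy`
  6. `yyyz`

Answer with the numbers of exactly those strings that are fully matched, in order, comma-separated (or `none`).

1 → match
2 → match
3 → match
4 → match
5 → match
6 → match

1, 2, 3, 4, 5, 6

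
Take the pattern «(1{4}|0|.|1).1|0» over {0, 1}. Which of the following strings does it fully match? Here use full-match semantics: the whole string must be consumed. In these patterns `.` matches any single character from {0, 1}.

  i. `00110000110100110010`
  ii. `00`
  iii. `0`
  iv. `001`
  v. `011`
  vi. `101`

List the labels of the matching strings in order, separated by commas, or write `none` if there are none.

i → no match
ii → no match
iii → match
iv → match
v → match
vi → match

iii, iv, v, vi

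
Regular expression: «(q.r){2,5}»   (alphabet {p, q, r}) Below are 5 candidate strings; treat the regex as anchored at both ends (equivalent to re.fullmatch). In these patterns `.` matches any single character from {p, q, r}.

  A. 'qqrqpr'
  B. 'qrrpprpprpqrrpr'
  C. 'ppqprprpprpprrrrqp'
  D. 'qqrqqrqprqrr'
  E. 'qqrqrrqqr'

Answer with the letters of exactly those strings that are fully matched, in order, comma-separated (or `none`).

A, D, E

A. 'qqrqpr' → match
B → no match
C → no match — must start with 'q'
D. 'qqrqqrqprqrr' → match
E. 'qqrqrrqqr' → match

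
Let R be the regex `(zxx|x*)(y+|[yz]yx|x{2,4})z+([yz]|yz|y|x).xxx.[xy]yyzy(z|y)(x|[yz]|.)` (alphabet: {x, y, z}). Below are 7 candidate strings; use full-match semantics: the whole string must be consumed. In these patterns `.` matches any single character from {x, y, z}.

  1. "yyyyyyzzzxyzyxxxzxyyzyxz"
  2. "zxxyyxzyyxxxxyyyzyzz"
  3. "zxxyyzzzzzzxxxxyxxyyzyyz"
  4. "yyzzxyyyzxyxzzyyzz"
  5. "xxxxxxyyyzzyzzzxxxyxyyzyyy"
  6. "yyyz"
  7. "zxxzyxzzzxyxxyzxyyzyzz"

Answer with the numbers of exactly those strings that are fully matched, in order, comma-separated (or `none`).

1 → no match
2 → match
3 → no match
4 → no match
5 → no match
6 → no match
7 → no match

2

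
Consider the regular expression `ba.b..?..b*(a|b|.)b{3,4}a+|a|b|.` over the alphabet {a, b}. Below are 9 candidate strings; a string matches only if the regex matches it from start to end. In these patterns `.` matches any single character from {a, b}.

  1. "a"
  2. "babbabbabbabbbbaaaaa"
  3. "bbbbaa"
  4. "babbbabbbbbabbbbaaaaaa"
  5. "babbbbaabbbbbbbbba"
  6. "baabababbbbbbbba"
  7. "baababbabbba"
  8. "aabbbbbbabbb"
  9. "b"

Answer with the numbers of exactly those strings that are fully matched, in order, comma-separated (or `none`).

1. "a" → match
2 → match
3. "bbbbaa" → no match
4 → match
5 → match
6 → match
7. "baababbabbba" → match
8. "aabbbbbbabbb" → no match
9. "b" → match

1, 2, 4, 5, 6, 7, 9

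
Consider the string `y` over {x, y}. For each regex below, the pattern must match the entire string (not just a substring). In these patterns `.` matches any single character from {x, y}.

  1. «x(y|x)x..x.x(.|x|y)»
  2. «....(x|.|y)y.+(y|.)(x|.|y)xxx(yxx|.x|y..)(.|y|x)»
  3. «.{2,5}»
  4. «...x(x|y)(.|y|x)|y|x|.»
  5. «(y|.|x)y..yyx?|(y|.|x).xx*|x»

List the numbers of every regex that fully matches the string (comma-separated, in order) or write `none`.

4

1 → no match — must start with `x`
2 → no match
3 → no match
4 → match
5 → no match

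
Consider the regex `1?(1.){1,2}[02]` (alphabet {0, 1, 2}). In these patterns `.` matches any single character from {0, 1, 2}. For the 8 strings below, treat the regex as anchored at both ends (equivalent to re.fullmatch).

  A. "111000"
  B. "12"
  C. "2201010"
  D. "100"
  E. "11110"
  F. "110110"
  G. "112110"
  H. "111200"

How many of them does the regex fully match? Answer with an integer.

A → no match
B → no match
C → no match
D → match
E → match
F → match
G → match
H → no match
Total matched: 4

4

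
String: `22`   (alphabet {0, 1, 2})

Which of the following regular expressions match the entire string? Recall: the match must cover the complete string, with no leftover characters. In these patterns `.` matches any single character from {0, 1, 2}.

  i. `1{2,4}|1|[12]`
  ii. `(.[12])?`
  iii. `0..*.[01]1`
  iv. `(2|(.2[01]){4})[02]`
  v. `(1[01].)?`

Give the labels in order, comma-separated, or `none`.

i → no match
ii → match
iii → no match — must start with `0`
iv → match
v → no match

ii, iv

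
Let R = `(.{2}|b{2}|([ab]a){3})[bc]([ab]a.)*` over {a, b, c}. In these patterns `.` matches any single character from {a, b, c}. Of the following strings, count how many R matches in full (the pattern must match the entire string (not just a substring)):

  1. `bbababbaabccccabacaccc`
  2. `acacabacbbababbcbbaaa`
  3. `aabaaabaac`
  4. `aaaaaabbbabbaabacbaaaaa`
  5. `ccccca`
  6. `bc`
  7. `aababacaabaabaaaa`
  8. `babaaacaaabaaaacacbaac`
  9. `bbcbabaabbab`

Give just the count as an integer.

1 → no match
2 → no match
3. `aabaaabaac` → match
4 → no match
5. `ccccca` → no match
6. `bc` → no match
7 → no match
8 → no match
9. `bbcbabaabbab` → match
Total matched: 2

2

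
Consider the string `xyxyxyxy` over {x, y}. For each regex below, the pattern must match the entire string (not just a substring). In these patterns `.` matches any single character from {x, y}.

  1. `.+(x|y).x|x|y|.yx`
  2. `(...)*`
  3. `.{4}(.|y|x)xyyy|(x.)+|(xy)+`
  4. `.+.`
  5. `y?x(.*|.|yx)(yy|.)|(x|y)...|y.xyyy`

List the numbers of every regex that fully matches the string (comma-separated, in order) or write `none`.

1 → no match
2 → no match
3 → match
4 → match
5 → match

3, 4, 5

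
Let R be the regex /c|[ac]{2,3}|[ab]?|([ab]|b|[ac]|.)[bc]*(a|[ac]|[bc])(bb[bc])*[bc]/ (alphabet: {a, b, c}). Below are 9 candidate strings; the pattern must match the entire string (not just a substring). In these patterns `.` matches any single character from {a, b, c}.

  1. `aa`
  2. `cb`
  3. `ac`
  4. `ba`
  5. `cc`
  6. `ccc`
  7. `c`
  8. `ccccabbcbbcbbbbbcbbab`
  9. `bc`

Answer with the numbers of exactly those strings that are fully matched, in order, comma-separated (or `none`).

1, 3, 5, 6, 7

1. `aa` → match
2. `cb` → no match
3. `ac` → match
4. `ba` → no match
5. `cc` → match
6. `ccc` → match
7. `c` → match
8 → no match
9. `bc` → no match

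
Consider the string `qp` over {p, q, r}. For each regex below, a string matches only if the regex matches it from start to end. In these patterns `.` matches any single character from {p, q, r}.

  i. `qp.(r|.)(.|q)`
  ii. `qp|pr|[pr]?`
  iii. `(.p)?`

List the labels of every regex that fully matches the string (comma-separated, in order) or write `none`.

i → no match
ii → match
iii → match

ii, iii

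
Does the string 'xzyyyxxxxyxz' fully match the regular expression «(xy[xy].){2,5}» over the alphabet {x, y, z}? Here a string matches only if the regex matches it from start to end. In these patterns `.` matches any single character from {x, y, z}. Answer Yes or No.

No

Every match must start with 'xy', but 'xzyyyxxxxyxz' does not.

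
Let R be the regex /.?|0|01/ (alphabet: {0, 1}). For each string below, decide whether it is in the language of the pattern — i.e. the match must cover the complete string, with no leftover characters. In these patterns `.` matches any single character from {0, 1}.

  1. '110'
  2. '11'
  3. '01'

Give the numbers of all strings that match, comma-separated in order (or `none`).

3

1 → no match
2 → no match
3 → match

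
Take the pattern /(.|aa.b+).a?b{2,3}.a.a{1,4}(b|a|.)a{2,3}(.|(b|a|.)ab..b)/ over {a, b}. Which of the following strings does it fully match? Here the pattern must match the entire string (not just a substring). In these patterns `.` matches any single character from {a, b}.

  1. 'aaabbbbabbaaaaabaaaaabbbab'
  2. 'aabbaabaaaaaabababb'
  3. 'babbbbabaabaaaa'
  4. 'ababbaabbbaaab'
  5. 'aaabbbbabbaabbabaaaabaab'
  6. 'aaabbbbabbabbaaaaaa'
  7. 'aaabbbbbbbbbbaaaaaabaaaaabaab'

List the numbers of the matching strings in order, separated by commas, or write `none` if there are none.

1 → no match
2 → match
3 → match
4 → no match
5 → no match
6 → no match
7 → match

2, 3, 7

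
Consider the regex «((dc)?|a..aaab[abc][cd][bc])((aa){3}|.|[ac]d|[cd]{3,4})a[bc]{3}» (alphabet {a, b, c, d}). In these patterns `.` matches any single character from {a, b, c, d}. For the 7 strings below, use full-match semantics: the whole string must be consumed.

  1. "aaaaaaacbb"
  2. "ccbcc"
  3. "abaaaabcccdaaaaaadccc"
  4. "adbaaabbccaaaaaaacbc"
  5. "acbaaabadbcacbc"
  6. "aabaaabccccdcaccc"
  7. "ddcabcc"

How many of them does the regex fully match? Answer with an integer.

5

1 → match
2 → no match
3 → no match
4 → match
5 → match
6 → match
7 → match
Total matched: 5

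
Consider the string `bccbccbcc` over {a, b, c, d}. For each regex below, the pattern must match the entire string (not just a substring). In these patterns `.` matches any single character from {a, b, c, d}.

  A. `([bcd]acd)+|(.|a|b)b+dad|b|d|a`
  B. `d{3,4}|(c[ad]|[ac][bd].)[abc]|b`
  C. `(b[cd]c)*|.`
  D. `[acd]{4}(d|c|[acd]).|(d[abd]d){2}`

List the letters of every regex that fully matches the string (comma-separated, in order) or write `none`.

C

A → no match
B → no match
C → match
D → no match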